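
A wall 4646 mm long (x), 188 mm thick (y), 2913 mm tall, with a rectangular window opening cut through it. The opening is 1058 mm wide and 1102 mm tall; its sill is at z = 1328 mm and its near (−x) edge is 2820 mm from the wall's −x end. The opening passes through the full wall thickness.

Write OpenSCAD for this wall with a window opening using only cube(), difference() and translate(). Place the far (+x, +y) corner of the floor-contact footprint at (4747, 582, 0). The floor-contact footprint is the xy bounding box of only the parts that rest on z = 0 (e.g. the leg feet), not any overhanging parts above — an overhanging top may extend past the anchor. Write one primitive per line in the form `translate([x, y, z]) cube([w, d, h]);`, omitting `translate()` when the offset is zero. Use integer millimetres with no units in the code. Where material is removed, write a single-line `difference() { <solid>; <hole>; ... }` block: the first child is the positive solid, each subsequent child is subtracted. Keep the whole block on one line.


difference() { translate([101, 394, 0]) cube([4646, 188, 2913]); translate([2921, 394, 1328]) cube([1058, 188, 1102]); }


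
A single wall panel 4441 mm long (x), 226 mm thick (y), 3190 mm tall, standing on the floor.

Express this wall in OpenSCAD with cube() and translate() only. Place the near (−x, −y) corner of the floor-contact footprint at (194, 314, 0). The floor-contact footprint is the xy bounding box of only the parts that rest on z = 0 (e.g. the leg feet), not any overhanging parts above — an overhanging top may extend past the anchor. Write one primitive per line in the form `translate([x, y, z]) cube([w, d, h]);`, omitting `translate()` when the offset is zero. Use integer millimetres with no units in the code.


translate([194, 314, 0]) cube([4441, 226, 3190]);


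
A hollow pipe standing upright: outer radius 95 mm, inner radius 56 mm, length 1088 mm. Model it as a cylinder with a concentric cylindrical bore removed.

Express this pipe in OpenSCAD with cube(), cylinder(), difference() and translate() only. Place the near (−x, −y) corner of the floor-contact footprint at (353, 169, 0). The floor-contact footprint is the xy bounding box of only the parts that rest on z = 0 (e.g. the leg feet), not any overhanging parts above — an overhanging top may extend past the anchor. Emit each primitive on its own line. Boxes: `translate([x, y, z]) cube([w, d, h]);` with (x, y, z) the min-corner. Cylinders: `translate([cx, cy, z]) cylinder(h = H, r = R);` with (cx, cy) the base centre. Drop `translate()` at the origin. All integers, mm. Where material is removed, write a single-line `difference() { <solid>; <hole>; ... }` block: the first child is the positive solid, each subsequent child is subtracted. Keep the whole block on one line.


difference() { translate([448, 264, 0]) cylinder(h = 1088, r = 95); translate([448, 264, 0]) cylinder(h = 1088, r = 56); }


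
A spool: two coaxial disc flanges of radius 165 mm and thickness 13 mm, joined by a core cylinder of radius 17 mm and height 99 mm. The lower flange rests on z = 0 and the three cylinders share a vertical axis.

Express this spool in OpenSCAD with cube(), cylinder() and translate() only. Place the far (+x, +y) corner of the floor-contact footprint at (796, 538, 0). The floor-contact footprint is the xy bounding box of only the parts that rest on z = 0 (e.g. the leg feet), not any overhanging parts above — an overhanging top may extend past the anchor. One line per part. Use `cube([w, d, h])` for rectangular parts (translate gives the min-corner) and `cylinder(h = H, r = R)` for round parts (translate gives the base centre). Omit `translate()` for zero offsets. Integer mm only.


translate([631, 373, 0]) cylinder(h = 13, r = 165);
translate([631, 373, 13]) cylinder(h = 99, r = 17);
translate([631, 373, 112]) cylinder(h = 13, r = 165);


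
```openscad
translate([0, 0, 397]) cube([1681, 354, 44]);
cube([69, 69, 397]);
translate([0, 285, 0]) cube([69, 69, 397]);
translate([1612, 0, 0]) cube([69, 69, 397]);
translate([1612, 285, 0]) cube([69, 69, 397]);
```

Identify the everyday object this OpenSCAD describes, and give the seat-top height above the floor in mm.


A bench. The seat-top height is 441 mm.

A long slab on four corner posts — a bench. The slab sits at z = 397 with thickness 44, so the top is 397 + 44 = 441 mm.


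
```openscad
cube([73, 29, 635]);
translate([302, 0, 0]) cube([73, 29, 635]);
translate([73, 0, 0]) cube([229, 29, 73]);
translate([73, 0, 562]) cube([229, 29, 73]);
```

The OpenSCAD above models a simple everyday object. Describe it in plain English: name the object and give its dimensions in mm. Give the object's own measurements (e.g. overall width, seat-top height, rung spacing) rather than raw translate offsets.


A rectangular picture frame lying in the x–z plane (depth along y). The opening is 229 mm wide (x) by 489 mm tall (z), surrounded by a border 73 mm wide on all four sides. The frame is 29 mm deep and is made of two full-height vertical stiles with two horizontal rails fitted between them.


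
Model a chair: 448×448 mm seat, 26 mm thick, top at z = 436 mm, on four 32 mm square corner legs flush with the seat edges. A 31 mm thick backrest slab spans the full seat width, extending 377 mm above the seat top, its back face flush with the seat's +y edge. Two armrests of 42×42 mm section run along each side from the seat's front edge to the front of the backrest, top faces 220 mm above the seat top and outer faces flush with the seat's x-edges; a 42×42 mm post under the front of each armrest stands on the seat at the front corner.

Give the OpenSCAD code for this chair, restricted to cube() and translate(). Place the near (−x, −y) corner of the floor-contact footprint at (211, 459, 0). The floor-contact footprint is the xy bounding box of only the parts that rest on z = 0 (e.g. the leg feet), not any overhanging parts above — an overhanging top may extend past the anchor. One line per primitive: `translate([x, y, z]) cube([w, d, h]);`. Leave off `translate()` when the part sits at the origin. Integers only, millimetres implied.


// leg_h = 436 - 26 = 410
// arm post h = 220 - 42 = 178
translate([211, 459, 410]) cube([448, 448, 26]);
translate([211, 459, 0]) cube([32, 32, 410]);
translate([627, 459, 0]) cube([32, 32, 410]);
translate([211, 875, 0]) cube([32, 32, 410]);
translate([627, 875, 0]) cube([32, 32, 410]);
translate([211, 876, 436]) cube([448, 31, 377]);
translate([211, 459, 614]) cube([42, 417, 42]);
translate([617, 459, 614]) cube([42, 417, 42]);
translate([211, 459, 436]) cube([42, 42, 178]);
translate([617, 459, 436]) cube([42, 42, 178]);


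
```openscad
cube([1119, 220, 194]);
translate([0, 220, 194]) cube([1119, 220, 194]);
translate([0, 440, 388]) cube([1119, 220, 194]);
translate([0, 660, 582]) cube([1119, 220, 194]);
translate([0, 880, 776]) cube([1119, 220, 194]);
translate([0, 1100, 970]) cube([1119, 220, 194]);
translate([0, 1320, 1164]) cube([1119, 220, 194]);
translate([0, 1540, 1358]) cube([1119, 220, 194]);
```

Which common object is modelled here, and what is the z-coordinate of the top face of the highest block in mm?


A staircase. The total rise is 1552 mm.

8 identical blocks, each offset up and back from the previous — a staircase. Each step is 194 mm tall and there are 8 of them, so the total rise is 8 × 194 = 1552 mm.


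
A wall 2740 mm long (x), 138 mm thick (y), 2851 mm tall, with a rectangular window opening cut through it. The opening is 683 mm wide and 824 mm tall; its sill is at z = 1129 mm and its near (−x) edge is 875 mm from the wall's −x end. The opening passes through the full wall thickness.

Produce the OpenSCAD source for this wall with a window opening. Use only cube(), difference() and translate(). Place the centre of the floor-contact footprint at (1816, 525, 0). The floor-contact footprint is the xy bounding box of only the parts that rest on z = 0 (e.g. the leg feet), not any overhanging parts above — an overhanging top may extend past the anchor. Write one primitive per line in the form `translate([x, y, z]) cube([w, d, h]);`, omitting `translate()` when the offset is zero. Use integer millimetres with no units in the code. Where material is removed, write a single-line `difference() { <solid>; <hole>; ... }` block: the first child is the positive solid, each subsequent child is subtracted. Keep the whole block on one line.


difference() { translate([446, 456, 0]) cube([2740, 138, 2851]); translate([1321, 456, 1129]) cube([683, 138, 824]); }


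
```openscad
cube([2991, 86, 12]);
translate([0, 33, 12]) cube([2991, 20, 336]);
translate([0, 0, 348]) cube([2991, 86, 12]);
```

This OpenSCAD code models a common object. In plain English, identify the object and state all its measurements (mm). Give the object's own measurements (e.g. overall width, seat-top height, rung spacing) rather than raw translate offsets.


An I-beam lying along x, 2991 mm long. Overall section height 360 mm. Two flanges 86 mm wide (y) and 12 mm thick, one on the floor and one at the top; a web 20 mm thick runs between them, centred on the flange width.


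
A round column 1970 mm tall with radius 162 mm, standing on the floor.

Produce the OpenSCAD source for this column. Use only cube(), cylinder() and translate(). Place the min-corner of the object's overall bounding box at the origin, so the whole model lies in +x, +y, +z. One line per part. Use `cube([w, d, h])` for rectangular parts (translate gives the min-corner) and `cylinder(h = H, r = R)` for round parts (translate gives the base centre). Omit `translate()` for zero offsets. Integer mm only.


translate([162, 162, 0]) cylinder(h = 1970, r = 162);


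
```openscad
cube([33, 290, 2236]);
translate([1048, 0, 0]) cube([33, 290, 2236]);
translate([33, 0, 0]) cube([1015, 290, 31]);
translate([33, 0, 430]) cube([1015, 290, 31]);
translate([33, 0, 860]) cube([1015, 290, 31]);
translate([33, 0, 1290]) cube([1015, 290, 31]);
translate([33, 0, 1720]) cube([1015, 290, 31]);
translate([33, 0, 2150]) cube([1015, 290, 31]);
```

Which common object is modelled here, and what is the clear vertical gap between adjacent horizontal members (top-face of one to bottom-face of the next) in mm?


A bookshelf. The clear shelf gap is 399 mm.

Two tall side panels with 6 horizontal boards between them — a bookshelf. The first two shelf undersides are at z = 0 and z = 430; with shelf thickness 31, the clear gap is 430 − 0 − 31 = 399 mm.


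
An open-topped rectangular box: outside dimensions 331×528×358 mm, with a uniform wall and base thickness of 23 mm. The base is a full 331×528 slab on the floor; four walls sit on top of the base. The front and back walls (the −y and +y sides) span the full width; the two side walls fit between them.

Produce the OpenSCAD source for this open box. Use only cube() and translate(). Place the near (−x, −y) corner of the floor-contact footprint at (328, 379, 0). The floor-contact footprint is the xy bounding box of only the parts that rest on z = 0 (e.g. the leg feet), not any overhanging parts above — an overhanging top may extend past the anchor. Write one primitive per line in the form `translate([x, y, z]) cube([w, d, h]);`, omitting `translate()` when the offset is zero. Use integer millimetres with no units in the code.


translate([328, 379, 0]) cube([331, 528, 23]);
translate([328, 379, 23]) cube([331, 23, 335]);
translate([328, 884, 23]) cube([331, 23, 335]);
translate([328, 402, 23]) cube([23, 482, 335]);
translate([636, 402, 23]) cube([23, 482, 335]);


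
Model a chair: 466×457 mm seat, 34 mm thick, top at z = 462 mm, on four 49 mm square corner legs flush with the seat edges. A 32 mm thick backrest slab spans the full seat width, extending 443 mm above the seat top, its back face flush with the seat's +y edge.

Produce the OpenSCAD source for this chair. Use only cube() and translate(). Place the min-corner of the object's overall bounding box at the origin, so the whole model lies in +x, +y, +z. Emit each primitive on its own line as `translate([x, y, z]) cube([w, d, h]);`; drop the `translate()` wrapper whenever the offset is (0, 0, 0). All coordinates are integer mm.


translate([0, 0, 428]) cube([466, 457, 34]);
cube([49, 49, 428]);
translate([417, 0, 0]) cube([49, 49, 428]);
translate([0, 408, 0]) cube([49, 49, 428]);
translate([417, 408, 0]) cube([49, 49, 428]);
translate([0, 425, 462]) cube([466, 32, 443]);


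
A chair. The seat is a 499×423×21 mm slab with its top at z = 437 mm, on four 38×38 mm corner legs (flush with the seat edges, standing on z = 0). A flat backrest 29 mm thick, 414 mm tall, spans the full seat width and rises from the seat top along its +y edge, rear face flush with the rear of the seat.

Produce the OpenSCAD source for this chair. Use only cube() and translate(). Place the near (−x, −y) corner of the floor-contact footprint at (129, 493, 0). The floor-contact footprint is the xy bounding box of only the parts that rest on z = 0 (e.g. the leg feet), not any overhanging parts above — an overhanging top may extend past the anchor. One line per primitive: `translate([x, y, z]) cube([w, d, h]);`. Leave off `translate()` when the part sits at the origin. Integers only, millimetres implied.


translate([129, 493, 416]) cube([499, 423, 21]);
translate([129, 493, 0]) cube([38, 38, 416]);
translate([590, 493, 0]) cube([38, 38, 416]);
translate([129, 878, 0]) cube([38, 38, 416]);
translate([590, 878, 0]) cube([38, 38, 416]);
translate([129, 887, 437]) cube([499, 29, 414]);


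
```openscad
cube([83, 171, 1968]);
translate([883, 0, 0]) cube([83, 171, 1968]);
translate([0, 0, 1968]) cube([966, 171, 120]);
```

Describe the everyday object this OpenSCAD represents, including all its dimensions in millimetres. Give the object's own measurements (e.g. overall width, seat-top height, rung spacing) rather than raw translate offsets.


A door frame. The clear opening is 800 mm wide and 1968 mm high. Two 83 mm wide jambs, 171 mm deep, stand either side of the opening from the floor to the top of the opening. A 120 mm thick head sits across the top of both jambs, spanning the full outside width of the frame.


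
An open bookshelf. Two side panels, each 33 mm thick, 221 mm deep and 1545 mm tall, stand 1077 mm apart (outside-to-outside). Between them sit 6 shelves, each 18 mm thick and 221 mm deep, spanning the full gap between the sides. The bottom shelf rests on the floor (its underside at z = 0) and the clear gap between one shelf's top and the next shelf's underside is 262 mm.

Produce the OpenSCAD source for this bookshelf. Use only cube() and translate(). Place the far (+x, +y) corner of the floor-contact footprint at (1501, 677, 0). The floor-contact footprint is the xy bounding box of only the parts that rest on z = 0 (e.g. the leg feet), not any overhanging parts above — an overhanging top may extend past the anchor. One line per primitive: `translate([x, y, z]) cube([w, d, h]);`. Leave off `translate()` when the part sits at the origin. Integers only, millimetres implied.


translate([424, 456, 0]) cube([33, 221, 1545]);
translate([1468, 456, 0]) cube([33, 221, 1545]);
translate([457, 456, 0]) cube([1011, 221, 18]);
translate([457, 456, 280]) cube([1011, 221, 18]);
translate([457, 456, 560]) cube([1011, 221, 18]);
translate([457, 456, 840]) cube([1011, 221, 18]);
translate([457, 456, 1120]) cube([1011, 221, 18]);
translate([457, 456, 1400]) cube([1011, 221, 18]);


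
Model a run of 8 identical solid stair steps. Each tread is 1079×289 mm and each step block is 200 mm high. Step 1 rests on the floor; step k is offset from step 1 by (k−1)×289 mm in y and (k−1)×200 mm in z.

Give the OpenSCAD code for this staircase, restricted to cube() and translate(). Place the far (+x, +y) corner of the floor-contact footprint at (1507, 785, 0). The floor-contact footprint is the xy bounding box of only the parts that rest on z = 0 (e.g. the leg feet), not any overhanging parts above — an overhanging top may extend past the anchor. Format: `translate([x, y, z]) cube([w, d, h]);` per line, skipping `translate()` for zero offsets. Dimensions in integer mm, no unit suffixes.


translate([428, 496, 0]) cube([1079, 289, 200]);
translate([428, 785, 200]) cube([1079, 289, 200]);
translate([428, 1074, 400]) cube([1079, 289, 200]);
translate([428, 1363, 600]) cube([1079, 289, 200]);
translate([428, 1652, 800]) cube([1079, 289, 200]);
translate([428, 1941, 1000]) cube([1079, 289, 200]);
translate([428, 2230, 1200]) cube([1079, 289, 200]);
translate([428, 2519, 1400]) cube([1079, 289, 200]);


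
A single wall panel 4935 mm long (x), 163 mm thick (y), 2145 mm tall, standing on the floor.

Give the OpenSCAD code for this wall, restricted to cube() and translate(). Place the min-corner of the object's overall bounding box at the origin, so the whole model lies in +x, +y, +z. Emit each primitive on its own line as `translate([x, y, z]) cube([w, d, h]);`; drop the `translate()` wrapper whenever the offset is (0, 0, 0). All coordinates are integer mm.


cube([4935, 163, 2145]);


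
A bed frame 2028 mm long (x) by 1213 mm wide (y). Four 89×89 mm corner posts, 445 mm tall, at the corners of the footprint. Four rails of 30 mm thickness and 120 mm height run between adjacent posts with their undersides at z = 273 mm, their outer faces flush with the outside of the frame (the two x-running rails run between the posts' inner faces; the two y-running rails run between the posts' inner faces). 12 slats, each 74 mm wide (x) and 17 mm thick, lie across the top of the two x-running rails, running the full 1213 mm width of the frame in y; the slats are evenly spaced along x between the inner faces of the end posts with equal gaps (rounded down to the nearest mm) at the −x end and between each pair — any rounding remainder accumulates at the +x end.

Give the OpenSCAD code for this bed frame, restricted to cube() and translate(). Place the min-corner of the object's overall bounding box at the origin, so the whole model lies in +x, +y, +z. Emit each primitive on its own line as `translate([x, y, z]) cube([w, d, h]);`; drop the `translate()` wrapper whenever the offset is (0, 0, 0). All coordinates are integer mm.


cube([89, 89, 445]);
translate([0, 1124, 0]) cube([89, 89, 445]);
translate([1939, 0, 0]) cube([89, 89, 445]);
translate([1939, 1124, 0]) cube([89, 89, 445]);
translate([89, 0, 273]) cube([1850, 30, 120]);
translate([89, 1183, 273]) cube([1850, 30, 120]);
translate([0, 89, 273]) cube([30, 1035, 120]);
translate([1998, 89, 273]) cube([30, 1035, 120]);
translate([163, 0, 393]) cube([74, 1213, 17]);
translate([311, 0, 393]) cube([74, 1213, 17]);
translate([459, 0, 393]) cube([74, 1213, 17]);
translate([607, 0, 393]) cube([74, 1213, 17]);
translate([755, 0, 393]) cube([74, 1213, 17]);
translate([903, 0, 393]) cube([74, 1213, 17]);
translate([1051, 0, 393]) cube([74, 1213, 17]);
translate([1199, 0, 393]) cube([74, 1213, 17]);
translate([1347, 0, 393]) cube([74, 1213, 17]);
translate([1495, 0, 393]) cube([74, 1213, 17]);
translate([1643, 0, 393]) cube([74, 1213, 17]);
translate([1791, 0, 393]) cube([74, 1213, 17]);


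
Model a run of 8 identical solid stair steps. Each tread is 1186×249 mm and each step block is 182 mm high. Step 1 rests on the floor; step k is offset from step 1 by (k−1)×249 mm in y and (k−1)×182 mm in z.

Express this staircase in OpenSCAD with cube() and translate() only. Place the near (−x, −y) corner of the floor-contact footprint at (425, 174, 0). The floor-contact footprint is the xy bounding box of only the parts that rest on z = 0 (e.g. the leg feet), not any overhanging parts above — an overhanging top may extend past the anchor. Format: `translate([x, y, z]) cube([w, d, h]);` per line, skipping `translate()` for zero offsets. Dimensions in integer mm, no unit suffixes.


translate([425, 174, 0]) cube([1186, 249, 182]);
translate([425, 423, 182]) cube([1186, 249, 182]);
translate([425, 672, 364]) cube([1186, 249, 182]);
translate([425, 921, 546]) cube([1186, 249, 182]);
translate([425, 1170, 728]) cube([1186, 249, 182]);
translate([425, 1419, 910]) cube([1186, 249, 182]);
translate([425, 1668, 1092]) cube([1186, 249, 182]);
translate([425, 1917, 1274]) cube([1186, 249, 182]);


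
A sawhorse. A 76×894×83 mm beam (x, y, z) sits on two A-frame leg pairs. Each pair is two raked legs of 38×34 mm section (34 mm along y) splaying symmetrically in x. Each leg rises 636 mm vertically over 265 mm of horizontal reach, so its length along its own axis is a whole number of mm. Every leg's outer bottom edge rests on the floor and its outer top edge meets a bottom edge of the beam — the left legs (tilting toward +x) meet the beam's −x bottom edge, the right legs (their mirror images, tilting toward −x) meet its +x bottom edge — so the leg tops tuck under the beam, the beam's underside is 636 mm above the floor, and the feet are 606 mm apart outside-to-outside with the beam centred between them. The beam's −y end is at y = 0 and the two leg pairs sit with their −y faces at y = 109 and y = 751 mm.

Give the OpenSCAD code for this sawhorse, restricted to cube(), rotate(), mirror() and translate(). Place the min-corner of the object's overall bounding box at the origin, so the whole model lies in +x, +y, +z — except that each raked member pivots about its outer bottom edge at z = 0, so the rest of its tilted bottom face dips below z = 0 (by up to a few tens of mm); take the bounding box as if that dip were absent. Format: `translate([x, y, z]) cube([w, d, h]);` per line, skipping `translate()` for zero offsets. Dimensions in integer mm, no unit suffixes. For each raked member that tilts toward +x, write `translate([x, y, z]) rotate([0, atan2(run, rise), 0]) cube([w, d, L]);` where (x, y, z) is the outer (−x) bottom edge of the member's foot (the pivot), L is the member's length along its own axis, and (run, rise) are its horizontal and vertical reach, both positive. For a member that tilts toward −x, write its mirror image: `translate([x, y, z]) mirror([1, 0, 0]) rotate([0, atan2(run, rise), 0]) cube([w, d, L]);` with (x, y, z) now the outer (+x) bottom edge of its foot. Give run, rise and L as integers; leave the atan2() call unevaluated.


// leg length = √(265² + 636²) = 689
// right-leg outer foot x = 2·265 + 76 = 606
// beam min-corner = (265, 0, 636)
translate([265, 0, 636]) cube([76, 894, 83]);
translate([0, 109, 0]) rotate([0, atan2(265, 636), 0]) cube([38, 34, 689]);
translate([606, 109, 0]) mirror([1, 0, 0]) rotate([0, atan2(265, 636), 0]) cube([38, 34, 689]);
translate([0, 751, 0]) rotate([0, atan2(265, 636), 0]) cube([38, 34, 689]);
translate([606, 751, 0]) mirror([1, 0, 0]) rotate([0, atan2(265, 636), 0]) cube([38, 34, 689]);


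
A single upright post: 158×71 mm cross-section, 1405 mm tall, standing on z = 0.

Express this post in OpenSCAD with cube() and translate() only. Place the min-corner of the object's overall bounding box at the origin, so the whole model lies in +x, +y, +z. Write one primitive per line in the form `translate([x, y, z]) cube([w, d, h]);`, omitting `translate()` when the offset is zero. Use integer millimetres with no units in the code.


cube([158, 71, 1405]);


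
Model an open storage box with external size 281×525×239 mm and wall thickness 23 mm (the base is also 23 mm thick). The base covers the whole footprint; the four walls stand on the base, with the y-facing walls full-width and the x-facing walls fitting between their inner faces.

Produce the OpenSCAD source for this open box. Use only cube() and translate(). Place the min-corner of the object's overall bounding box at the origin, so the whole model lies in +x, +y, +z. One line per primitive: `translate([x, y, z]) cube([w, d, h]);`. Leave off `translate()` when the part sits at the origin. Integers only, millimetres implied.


cube([281, 525, 23]);
translate([0, 0, 23]) cube([281, 23, 216]);
translate([0, 502, 23]) cube([281, 23, 216]);
translate([0, 23, 23]) cube([23, 479, 216]);
translate([258, 23, 23]) cube([23, 479, 216]);


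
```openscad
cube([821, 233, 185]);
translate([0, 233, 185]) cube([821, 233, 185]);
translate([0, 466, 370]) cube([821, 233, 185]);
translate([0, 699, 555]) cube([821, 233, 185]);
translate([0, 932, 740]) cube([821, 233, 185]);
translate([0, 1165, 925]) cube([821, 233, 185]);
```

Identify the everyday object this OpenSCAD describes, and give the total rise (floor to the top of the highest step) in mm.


A staircase. The total rise is 1110 mm.

6 identical blocks, each offset up and back from the previous — a staircase. Each step is 185 mm tall and there are 6 of them, so the total rise is 6 × 185 = 1110 mm.


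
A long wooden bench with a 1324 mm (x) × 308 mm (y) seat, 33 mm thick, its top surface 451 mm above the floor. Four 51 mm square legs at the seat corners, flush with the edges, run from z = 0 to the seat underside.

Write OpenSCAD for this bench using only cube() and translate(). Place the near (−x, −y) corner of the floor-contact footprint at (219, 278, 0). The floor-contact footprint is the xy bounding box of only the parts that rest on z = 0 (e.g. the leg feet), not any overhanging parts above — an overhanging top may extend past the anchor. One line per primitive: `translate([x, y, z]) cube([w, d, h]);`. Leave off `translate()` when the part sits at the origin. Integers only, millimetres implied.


translate([219, 278, 418]) cube([1324, 308, 33]);
translate([219, 278, 0]) cube([51, 51, 418]);
translate([219, 535, 0]) cube([51, 51, 418]);
translate([1492, 278, 0]) cube([51, 51, 418]);
translate([1492, 535, 0]) cube([51, 51, 418]);


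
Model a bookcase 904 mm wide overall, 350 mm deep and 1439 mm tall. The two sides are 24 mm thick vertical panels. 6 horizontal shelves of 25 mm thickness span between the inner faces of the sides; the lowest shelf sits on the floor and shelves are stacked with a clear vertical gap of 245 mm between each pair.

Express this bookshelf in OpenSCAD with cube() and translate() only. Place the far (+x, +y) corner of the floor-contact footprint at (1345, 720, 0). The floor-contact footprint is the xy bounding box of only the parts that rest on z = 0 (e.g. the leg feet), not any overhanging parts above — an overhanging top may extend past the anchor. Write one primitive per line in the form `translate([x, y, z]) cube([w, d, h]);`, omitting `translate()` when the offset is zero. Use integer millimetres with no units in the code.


translate([441, 370, 0]) cube([24, 350, 1439]);
translate([1321, 370, 0]) cube([24, 350, 1439]);
translate([465, 370, 0]) cube([856, 350, 25]);
translate([465, 370, 270]) cube([856, 350, 25]);
translate([465, 370, 540]) cube([856, 350, 25]);
translate([465, 370, 810]) cube([856, 350, 25]);
translate([465, 370, 1080]) cube([856, 350, 25]);
translate([465, 370, 1350]) cube([856, 350, 25]);


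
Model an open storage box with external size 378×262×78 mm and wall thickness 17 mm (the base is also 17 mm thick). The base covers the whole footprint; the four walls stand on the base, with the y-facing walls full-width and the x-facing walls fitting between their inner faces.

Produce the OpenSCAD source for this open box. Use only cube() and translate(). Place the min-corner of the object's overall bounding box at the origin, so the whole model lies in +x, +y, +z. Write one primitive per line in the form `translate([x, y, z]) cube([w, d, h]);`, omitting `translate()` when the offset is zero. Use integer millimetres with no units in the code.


cube([378, 262, 17]);
translate([0, 0, 17]) cube([378, 17, 61]);
translate([0, 245, 17]) cube([378, 17, 61]);
translate([0, 17, 17]) cube([17, 228, 61]);
translate([361, 17, 17]) cube([17, 228, 61]);


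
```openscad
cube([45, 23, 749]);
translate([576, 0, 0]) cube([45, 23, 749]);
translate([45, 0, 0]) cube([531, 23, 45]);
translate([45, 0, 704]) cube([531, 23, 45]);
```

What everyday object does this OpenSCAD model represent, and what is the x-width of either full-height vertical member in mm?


A picture frame. The border width is 45 mm.

Four thin pieces enclosing a rectangular opening — a picture frame. The two full-height stiles are 749 mm tall; the top rail sits at z = 704 and is 45 mm tall, so the border above the opening is 749 − 704 = 45 mm, matching the stile x-width.


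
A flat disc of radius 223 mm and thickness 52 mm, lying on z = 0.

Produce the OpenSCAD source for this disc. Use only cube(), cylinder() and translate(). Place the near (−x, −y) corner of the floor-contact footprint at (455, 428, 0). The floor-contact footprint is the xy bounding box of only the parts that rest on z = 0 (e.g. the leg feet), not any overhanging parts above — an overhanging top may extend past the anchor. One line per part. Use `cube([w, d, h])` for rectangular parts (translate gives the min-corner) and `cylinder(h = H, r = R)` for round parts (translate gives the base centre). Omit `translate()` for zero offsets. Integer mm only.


translate([678, 651, 0]) cylinder(h = 52, r = 223);


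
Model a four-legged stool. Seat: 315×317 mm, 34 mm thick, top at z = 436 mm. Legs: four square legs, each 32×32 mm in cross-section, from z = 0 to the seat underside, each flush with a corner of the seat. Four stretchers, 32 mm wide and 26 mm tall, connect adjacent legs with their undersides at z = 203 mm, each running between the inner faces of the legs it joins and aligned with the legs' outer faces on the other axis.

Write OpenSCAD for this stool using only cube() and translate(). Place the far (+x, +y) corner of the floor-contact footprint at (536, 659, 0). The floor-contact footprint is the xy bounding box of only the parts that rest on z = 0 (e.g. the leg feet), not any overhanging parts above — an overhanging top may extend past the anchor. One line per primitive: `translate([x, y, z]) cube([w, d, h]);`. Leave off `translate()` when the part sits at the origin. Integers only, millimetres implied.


translate([221, 342, 402]) cube([315, 317, 34]);
translate([221, 342, 0]) cube([32, 32, 402]);
translate([504, 342, 0]) cube([32, 32, 402]);
translate([221, 627, 0]) cube([32, 32, 402]);
translate([504, 627, 0]) cube([32, 32, 402]);
translate([253, 342, 203]) cube([251, 32, 26]);
translate([253, 627, 203]) cube([251, 32, 26]);
translate([221, 374, 203]) cube([32, 253, 26]);
translate([504, 374, 203]) cube([32, 253, 26]);


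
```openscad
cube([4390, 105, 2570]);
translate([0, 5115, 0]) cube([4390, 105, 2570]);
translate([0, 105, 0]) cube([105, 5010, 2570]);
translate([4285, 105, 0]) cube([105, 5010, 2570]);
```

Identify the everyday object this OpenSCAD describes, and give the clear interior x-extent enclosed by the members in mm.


A house (or room) frame. The interior width is 4180 mm.

Four 2570 mm walls enclosing a rectangle with no floor or roof — a room or house frame. Outside width is 4390 mm and wall thickness is 105 mm, so the interior width is 4390 − 2 × 105 = 4180 mm.


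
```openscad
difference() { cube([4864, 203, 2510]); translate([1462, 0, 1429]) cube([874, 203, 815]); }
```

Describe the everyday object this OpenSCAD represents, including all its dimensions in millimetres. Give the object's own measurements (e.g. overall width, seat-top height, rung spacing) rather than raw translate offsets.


A wall 4864 mm long (x), 203 mm thick (y), 2510 mm tall, with a rectangular window opening cut through it. The opening is 874 mm wide and 815 mm tall; its sill is at z = 1429 mm and its near (−x) edge is 1462 mm from the wall's −x end. The opening passes through the full wall thickness.


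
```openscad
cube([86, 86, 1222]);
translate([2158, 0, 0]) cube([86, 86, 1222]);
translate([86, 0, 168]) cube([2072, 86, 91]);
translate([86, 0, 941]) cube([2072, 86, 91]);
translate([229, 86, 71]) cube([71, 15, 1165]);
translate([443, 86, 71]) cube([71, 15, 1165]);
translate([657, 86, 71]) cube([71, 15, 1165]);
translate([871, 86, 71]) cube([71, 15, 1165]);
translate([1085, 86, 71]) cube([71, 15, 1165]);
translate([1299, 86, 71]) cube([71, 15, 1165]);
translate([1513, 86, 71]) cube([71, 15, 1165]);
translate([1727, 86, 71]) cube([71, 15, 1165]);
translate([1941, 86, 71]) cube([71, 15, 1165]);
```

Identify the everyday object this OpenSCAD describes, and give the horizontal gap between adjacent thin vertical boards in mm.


A fence section. The picket gap is 143 mm.

Two posts, two rails, 9 pickets — a fence section. Span 2072 mm holds 9 pickets of 71 mm with 10 equal gaps: ⌊(2072 − 9·71) / 10⌋ = 143 mm.


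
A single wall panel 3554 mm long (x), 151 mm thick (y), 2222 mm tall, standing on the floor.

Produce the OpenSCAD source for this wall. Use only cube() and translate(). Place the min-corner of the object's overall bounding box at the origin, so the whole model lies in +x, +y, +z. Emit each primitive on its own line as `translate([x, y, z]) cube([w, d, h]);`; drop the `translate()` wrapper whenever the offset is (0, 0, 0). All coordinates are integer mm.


cube([3554, 151, 2222]);


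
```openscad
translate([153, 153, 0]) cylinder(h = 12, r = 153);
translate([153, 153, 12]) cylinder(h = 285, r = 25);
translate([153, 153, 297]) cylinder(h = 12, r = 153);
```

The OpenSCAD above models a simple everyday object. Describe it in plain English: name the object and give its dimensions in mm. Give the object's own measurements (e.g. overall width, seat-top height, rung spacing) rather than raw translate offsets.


A spool: two coaxial disc flanges of radius 153 mm and thickness 12 mm, joined by a core cylinder of radius 25 mm and height 285 mm. The lower flange rests on z = 0 and the three cylinders share a vertical axis.


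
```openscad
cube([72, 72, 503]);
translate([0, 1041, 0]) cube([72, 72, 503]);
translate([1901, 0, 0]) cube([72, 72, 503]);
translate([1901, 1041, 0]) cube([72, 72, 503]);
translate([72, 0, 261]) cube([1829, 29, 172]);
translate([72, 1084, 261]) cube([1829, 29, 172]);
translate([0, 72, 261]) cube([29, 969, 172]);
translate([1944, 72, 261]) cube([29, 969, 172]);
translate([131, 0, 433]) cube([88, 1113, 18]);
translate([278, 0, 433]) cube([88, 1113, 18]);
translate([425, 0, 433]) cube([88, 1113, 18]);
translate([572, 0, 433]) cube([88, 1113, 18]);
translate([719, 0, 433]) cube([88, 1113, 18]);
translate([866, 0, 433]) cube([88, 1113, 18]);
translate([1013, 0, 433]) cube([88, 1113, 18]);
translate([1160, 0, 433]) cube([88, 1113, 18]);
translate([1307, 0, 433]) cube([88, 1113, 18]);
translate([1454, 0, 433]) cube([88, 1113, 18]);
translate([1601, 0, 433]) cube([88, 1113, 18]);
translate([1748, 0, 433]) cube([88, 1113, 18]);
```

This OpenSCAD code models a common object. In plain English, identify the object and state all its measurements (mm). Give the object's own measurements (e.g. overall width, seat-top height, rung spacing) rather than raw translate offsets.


A bed frame 1973 mm long (x) by 1113 mm wide (y). Four 72×72 mm corner posts, 503 mm tall, at the corners of the footprint. Four rails of 29 mm thickness and 172 mm height run between adjacent posts with their undersides at z = 261 mm, their outer faces flush with the outside of the frame (the two x-running rails run between the posts' inner faces; the two y-running rails run between the posts' inner faces). 12 slats, each 88 mm wide (x) and 18 mm thick, lie across the top of the two x-running rails, running the full 1113 mm width of the frame in y; along x they sit between the end posts with a 59 mm gap after the −x posts and between neighbouring slats, leaving 65 mm before the +x posts.


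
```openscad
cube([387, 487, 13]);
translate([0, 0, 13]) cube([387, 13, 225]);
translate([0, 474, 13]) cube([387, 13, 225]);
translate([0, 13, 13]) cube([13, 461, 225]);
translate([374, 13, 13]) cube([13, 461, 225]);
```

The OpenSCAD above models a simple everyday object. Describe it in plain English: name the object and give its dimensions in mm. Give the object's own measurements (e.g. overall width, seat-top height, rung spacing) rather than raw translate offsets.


An open-topped rectangular box: outside dimensions 387×487×238 mm, with a uniform wall and base thickness of 13 mm. The base is a full 387×487 slab on the floor; four walls sit on top of the base. The front and back walls (the −y and +y sides) span the full width; the two side walls fit between them.


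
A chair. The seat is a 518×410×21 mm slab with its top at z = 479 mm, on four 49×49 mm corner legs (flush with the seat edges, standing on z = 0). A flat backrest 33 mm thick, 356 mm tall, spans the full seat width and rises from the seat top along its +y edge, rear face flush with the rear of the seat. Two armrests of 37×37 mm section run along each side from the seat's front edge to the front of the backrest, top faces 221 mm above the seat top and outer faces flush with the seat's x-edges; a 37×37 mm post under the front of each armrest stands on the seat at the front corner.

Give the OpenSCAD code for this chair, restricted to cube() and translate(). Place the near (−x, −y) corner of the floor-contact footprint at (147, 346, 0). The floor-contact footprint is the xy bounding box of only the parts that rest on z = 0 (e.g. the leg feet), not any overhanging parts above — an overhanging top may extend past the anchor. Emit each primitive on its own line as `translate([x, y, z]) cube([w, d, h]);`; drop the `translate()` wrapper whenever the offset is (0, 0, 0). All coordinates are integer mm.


translate([147, 346, 458]) cube([518, 410, 21]);
translate([147, 346, 0]) cube([49, 49, 458]);
translate([616, 346, 0]) cube([49, 49, 458]);
translate([147, 707, 0]) cube([49, 49, 458]);
translate([616, 707, 0]) cube([49, 49, 458]);
translate([147, 723, 479]) cube([518, 33, 356]);
translate([147, 346, 663]) cube([37, 377, 37]);
translate([628, 346, 663]) cube([37, 377, 37]);
translate([147, 346, 479]) cube([37, 37, 184]);
translate([628, 346, 479]) cube([37, 37, 184]);


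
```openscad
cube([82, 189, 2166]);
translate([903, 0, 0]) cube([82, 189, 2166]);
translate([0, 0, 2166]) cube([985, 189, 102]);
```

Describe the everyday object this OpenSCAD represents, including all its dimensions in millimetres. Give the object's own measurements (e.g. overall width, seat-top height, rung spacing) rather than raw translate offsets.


A door frame. The clear opening is 821 mm wide and 2166 mm high. Two 82 mm wide jambs, 189 mm deep, stand either side of the opening from the floor to the top of the opening. A 102 mm thick head sits across the top of both jambs, spanning the full outside width of the frame.


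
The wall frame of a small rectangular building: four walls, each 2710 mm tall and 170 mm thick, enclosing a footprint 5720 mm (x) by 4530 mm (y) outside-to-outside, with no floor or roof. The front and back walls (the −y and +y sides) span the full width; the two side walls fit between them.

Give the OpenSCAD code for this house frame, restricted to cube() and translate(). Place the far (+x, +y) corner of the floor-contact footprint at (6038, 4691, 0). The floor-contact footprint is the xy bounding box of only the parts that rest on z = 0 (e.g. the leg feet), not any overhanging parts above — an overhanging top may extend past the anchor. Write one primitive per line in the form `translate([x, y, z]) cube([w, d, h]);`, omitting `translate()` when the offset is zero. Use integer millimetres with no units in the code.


translate([318, 161, 0]) cube([5720, 170, 2710]);
translate([318, 4521, 0]) cube([5720, 170, 2710]);
translate([318, 331, 0]) cube([170, 4190, 2710]);
translate([5868, 331, 0]) cube([170, 4190, 2710]);


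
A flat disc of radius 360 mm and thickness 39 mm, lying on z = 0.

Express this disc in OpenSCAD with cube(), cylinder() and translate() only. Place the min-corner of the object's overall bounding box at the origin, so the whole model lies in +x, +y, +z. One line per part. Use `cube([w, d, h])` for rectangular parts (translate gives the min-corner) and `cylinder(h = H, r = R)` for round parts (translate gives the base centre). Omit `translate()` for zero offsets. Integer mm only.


translate([360, 360, 0]) cylinder(h = 39, r = 360);


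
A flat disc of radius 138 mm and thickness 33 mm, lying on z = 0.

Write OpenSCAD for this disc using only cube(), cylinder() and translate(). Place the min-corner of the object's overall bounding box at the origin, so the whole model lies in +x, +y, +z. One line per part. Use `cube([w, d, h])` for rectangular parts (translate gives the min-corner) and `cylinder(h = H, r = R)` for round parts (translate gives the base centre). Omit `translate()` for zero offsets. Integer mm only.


translate([138, 138, 0]) cylinder(h = 33, r = 138);
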